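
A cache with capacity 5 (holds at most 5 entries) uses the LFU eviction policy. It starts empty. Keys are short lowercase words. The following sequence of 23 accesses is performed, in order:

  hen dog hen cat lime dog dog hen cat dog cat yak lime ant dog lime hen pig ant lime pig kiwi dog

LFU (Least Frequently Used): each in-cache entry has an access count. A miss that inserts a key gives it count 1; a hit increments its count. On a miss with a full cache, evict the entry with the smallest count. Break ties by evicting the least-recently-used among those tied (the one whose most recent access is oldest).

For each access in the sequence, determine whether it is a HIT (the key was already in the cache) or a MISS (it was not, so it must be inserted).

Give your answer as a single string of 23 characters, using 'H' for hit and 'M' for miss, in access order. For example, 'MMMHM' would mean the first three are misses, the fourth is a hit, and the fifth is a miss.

LFU simulation (capacity=5):
  1. access hen: MISS. Cache: [hen(c=1)]
  2. access dog: MISS. Cache: [hen(c=1) dog(c=1)]
  3. access hen: HIT, count now 2. Cache: [dog(c=1) hen(c=2)]
  4. access cat: MISS. Cache: [dog(c=1) cat(c=1) hen(c=2)]
  5. access lime: MISS. Cache: [dog(c=1) cat(c=1) lime(c=1) hen(c=2)]
  6. access dog: HIT, count now 2. Cache: [cat(c=1) lime(c=1) hen(c=2) dog(c=2)]
  7. access dog: HIT, count now 3. Cache: [cat(c=1) lime(c=1) hen(c=2) dog(c=3)]
  8. access hen: HIT, count now 3. Cache: [cat(c=1) lime(c=1) dog(c=3) hen(c=3)]
  9. access cat: HIT, count now 2. Cache: [lime(c=1) cat(c=2) dog(c=3) hen(c=3)]
  10. access dog: HIT, count now 4. Cache: [lime(c=1) cat(c=2) hen(c=3) dog(c=4)]
  11. access cat: HIT, count now 3. Cache: [lime(c=1) hen(c=3) cat(c=3) dog(c=4)]
  12. access yak: MISS. Cache: [lime(c=1) yak(c=1) hen(c=3) cat(c=3) dog(c=4)]
  13. access lime: HIT, count now 2. Cache: [yak(c=1) lime(c=2) hen(c=3) cat(c=3) dog(c=4)]
  14. access ant: MISS, evict yak(c=1). Cache: [ant(c=1) lime(c=2) hen(c=3) cat(c=3) dog(c=4)]
  15. access dog: HIT, count now 5. Cache: [ant(c=1) lime(c=2) hen(c=3) cat(c=3) dog(c=5)]
  16. access lime: HIT, count now 3. Cache: [ant(c=1) hen(c=3) cat(c=3) lime(c=3) dog(c=5)]
  17. access hen: HIT, count now 4. Cache: [ant(c=1) cat(c=3) lime(c=3) hen(c=4) dog(c=5)]
  18. access pig: MISS, evict ant(c=1). Cache: [pig(c=1) cat(c=3) lime(c=3) hen(c=4) dog(c=5)]
  19. access ant: MISS, evict pig(c=1). Cache: [ant(c=1) cat(c=3) lime(c=3) hen(c=4) dog(c=5)]
  20. access lime: HIT, count now 4. Cache: [ant(c=1) cat(c=3) hen(c=4) lime(c=4) dog(c=5)]
  21. access pig: MISS, evict ant(c=1). Cache: [pig(c=1) cat(c=3) hen(c=4) lime(c=4) dog(c=5)]
  22. access kiwi: MISS, evict pig(c=1). Cache: [kiwi(c=1) cat(c=3) hen(c=4) lime(c=4) dog(c=5)]
  23. access dog: HIT, count now 6. Cache: [kiwi(c=1) cat(c=3) hen(c=4) lime(c=4) dog(c=6)]
Total: 13 hits, 10 misses, 5 evictions

Answer: MMHMMHHHHHHMHMHHHMMHMMH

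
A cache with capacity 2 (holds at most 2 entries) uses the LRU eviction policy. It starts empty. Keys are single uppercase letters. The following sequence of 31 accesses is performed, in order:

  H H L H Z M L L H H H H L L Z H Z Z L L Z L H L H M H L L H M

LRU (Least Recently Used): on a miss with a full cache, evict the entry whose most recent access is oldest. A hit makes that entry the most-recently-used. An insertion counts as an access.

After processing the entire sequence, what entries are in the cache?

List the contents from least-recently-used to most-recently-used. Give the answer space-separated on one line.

LRU simulation (capacity=2):
  1. access H: MISS. Cache (LRU->MRU): [H]
  2. access H: HIT. Cache (LRU->MRU): [H]
  3. access L: MISS. Cache (LRU->MRU): [H L]
  4. access H: HIT. Cache (LRU->MRU): [L H]
  5. access Z: MISS, evict L. Cache (LRU->MRU): [H Z]
  6. access M: MISS, evict H. Cache (LRU->MRU): [Z M]
  7. access L: MISS, evict Z. Cache (LRU->MRU): [M L]
  8. access L: HIT. Cache (LRU->MRU): [M L]
  9. access H: MISS, evict M. Cache (LRU->MRU): [L H]
  10. access H: HIT. Cache (LRU->MRU): [L H]
  11. access H: HIT. Cache (LRU->MRU): [L H]
  12. access H: HIT. Cache (LRU->MRU): [L H]
  13. access L: HIT. Cache (LRU->MRU): [H L]
  14. access L: HIT. Cache (LRU->MRU): [H L]
  15. access Z: MISS, evict H. Cache (LRU->MRU): [L Z]
  16. access H: MISS, evict L. Cache (LRU->MRU): [Z H]
  17. access Z: HIT. Cache (LRU->MRU): [H Z]
  18. access Z: HIT. Cache (LRU->MRU): [H Z]
  19. access L: MISS, evict H. Cache (LRU->MRU): [Z L]
  20. access L: HIT. Cache (LRU->MRU): [Z L]
  21. access Z: HIT. Cache (LRU->MRU): [L Z]
  22. access L: HIT. Cache (LRU->MRU): [Z L]
  23. access H: MISS, evict Z. Cache (LRU->MRU): [L H]
  24. access L: HIT. Cache (LRU->MRU): [H L]
  25. access H: HIT. Cache (LRU->MRU): [L H]
  26. access M: MISS, evict L. Cache (LRU->MRU): [H M]
  27. access H: HIT. Cache (LRU->MRU): [M H]
  28. access L: MISS, evict M. Cache (LRU->MRU): [H L]
  29. access L: HIT. Cache (LRU->MRU): [H L]
  30. access H: HIT. Cache (LRU->MRU): [L H]
  31. access M: MISS, evict L. Cache (LRU->MRU): [H M]
Total: 18 hits, 13 misses, 11 evictions

Answer: H M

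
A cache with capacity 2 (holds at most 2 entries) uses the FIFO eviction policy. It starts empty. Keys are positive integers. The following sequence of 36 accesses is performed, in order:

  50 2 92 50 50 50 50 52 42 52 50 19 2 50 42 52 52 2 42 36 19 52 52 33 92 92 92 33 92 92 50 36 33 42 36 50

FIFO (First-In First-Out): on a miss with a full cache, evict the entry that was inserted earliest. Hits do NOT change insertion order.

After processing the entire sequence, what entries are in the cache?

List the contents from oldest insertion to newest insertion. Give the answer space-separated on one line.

FIFO simulation (capacity=2):
  1. access 50: MISS. Cache (old->new): [50]
  2. access 2: MISS. Cache (old->new): [50 2]
  3. access 92: MISS, evict 50. Cache (old->new): [2 92]
  4. access 50: MISS, evict 2. Cache (old->new): [92 50]
  5. access 50: HIT. Cache (old->new): [92 50]
  6. access 50: HIT. Cache (old->new): [92 50]
  7. access 50: HIT. Cache (old->new): [92 50]
  8. access 52: MISS, evict 92. Cache (old->new): [50 52]
  9. access 42: MISS, evict 50. Cache (old->new): [52 42]
  10. access 52: HIT. Cache (old->new): [52 42]
  11. access 50: MISS, evict 52. Cache (old->new): [42 50]
  12. access 19: MISS, evict 42. Cache (old->new): [50 19]
  13. access 2: MISS, evict 50. Cache (old->new): [19 2]
  14. access 50: MISS, evict 19. Cache (old->new): [2 50]
  15. access 42: MISS, evict 2. Cache (old->new): [50 42]
  16. access 52: MISS, evict 50. Cache (old->new): [42 52]
  17. access 52: HIT. Cache (old->new): [42 52]
  18. access 2: MISS, evict 42. Cache (old->new): [52 2]
  19. access 42: MISS, evict 52. Cache (old->new): [2 42]
  20. access 36: MISS, evict 2. Cache (old->new): [42 36]
  21. access 19: MISS, evict 42. Cache (old->new): [36 19]
  22. access 52: MISS, evict 36. Cache (old->new): [19 52]
  23. access 52: HIT. Cache (old->new): [19 52]
  24. access 33: MISS, evict 19. Cache (old->new): [52 33]
  25. access 92: MISS, evict 52. Cache (old->new): [33 92]
  26. access 92: HIT. Cache (old->new): [33 92]
  27. access 92: HIT. Cache (old->new): [33 92]
  28. access 33: HIT. Cache (old->new): [33 92]
  29. access 92: HIT. Cache (old->new): [33 92]
  30. access 92: HIT. Cache (old->new): [33 92]
  31. access 50: MISS, evict 33. Cache (old->new): [92 50]
  32. access 36: MISS, evict 92. Cache (old->new): [50 36]
  33. access 33: MISS, evict 50. Cache (old->new): [36 33]
  34. access 42: MISS, evict 36. Cache (old->new): [33 42]
  35. access 36: MISS, evict 33. Cache (old->new): [42 36]
  36. access 50: MISS, evict 42. Cache (old->new): [36 50]
Total: 11 hits, 25 misses, 23 evictions

Answer: 36 50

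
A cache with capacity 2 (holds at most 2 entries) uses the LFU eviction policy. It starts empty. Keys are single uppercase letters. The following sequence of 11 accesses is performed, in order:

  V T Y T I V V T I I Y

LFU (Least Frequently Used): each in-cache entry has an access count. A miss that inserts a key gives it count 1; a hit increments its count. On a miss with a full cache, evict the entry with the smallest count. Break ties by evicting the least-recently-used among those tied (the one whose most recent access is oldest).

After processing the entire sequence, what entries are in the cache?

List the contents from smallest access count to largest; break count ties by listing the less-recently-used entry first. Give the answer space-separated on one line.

LFU simulation (capacity=2):
  1. access V: MISS. Cache: [V(c=1)]
  2. access T: MISS. Cache: [V(c=1) T(c=1)]
  3. access Y: MISS, evict V(c=1). Cache: [T(c=1) Y(c=1)]
  4. access T: HIT, count now 2. Cache: [Y(c=1) T(c=2)]
  5. access I: MISS, evict Y(c=1). Cache: [I(c=1) T(c=2)]
  6. access V: MISS, evict I(c=1). Cache: [V(c=1) T(c=2)]
  7. access V: HIT, count now 2. Cache: [T(c=2) V(c=2)]
  8. access T: HIT, count now 3. Cache: [V(c=2) T(c=3)]
  9. access I: MISS, evict V(c=2). Cache: [I(c=1) T(c=3)]
  10. access I: HIT, count now 2. Cache: [I(c=2) T(c=3)]
  11. access Y: MISS, evict I(c=2). Cache: [Y(c=1) T(c=3)]
Total: 4 hits, 7 misses, 5 evictions

Answer: Y T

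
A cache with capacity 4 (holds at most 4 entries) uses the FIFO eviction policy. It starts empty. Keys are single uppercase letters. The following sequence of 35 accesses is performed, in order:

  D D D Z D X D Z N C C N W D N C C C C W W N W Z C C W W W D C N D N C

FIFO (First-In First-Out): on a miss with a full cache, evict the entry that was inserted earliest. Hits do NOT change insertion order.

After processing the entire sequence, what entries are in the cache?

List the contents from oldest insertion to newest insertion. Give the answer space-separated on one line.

Answer: D Z N C

Derivation:
FIFO simulation (capacity=4):
  1. access D: MISS. Cache (old->new): [D]
  2. access D: HIT. Cache (old->new): [D]
  3. access D: HIT. Cache (old->new): [D]
  4. access Z: MISS. Cache (old->new): [D Z]
  5. access D: HIT. Cache (old->new): [D Z]
  6. access X: MISS. Cache (old->new): [D Z X]
  7. access D: HIT. Cache (old->new): [D Z X]
  8. access Z: HIT. Cache (old->new): [D Z X]
  9. access N: MISS. Cache (old->new): [D Z X N]
  10. access C: MISS, evict D. Cache (old->new): [Z X N C]
  11. access C: HIT. Cache (old->new): [Z X N C]
  12. access N: HIT. Cache (old->new): [Z X N C]
  13. access W: MISS, evict Z. Cache (old->new): [X N C W]
  14. access D: MISS, evict X. Cache (old->new): [N C W D]
  15. access N: HIT. Cache (old->new): [N C W D]
  16. access C: HIT. Cache (old->new): [N C W D]
  17. access C: HIT. Cache (old->new): [N C W D]
  18. access C: HIT. Cache (old->new): [N C W D]
  19. access C: HIT. Cache (old->new): [N C W D]
  20. access W: HIT. Cache (old->new): [N C W D]
  21. access W: HIT. Cache (old->new): [N C W D]
  22. access N: HIT. Cache (old->new): [N C W D]
  23. access W: HIT. Cache (old->new): [N C W D]
  24. access Z: MISS, evict N. Cache (old->new): [C W D Z]
  25. access C: HIT. Cache (old->new): [C W D Z]
  26. access C: HIT. Cache (old->new): [C W D Z]
  27. access W: HIT. Cache (old->new): [C W D Z]
  28. access W: HIT. Cache (old->new): [C W D Z]
  29. access W: HIT. Cache (old->new): [C W D Z]
  30. access D: HIT. Cache (old->new): [C W D Z]
  31. access C: HIT. Cache (old->new): [C W D Z]
  32. access N: MISS, evict C. Cache (old->new): [W D Z N]
  33. access D: HIT. Cache (old->new): [W D Z N]
  34. access N: HIT. Cache (old->new): [W D Z N]
  35. access C: MISS, evict W. Cache (old->new): [D Z N C]
Total: 25 hits, 10 misses, 6 evictions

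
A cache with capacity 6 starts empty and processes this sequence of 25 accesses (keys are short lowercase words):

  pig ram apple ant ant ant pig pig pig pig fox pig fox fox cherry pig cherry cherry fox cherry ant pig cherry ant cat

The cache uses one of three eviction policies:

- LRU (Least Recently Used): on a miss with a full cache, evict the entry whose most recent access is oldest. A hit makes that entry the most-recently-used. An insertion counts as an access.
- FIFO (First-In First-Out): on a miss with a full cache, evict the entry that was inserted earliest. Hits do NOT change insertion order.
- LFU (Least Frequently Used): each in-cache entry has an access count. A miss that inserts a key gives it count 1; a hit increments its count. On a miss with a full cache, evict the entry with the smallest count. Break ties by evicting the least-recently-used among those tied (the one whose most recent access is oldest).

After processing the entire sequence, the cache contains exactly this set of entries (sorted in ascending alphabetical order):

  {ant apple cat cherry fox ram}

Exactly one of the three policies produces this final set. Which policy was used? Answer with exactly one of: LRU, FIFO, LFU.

Simulating under each policy and comparing final sets:
  LRU: final set = {ant apple cat cherry fox pig} -> differs
  FIFO: final set = {ant apple cat cherry fox ram} -> MATCHES target
  LFU: final set = {ant apple cat cherry fox pig} -> differs
Only FIFO produces the target set.

Answer: FIFO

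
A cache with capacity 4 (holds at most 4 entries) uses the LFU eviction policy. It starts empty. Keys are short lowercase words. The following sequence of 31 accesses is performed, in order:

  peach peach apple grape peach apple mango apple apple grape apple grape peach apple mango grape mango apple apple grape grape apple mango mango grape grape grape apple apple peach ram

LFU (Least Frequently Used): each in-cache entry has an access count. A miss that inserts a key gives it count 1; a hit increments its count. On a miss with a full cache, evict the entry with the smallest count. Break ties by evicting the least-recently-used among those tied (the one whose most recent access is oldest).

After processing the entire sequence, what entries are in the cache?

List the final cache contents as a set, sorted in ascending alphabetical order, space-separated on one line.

Answer: apple grape peach ram

Derivation:
LFU simulation (capacity=4):
  1. access peach: MISS. Cache: [peach(c=1)]
  2. access peach: HIT, count now 2. Cache: [peach(c=2)]
  3. access apple: MISS. Cache: [apple(c=1) peach(c=2)]
  4. access grape: MISS. Cache: [apple(c=1) grape(c=1) peach(c=2)]
  5. access peach: HIT, count now 3. Cache: [apple(c=1) grape(c=1) peach(c=3)]
  6. access apple: HIT, count now 2. Cache: [grape(c=1) apple(c=2) peach(c=3)]
  7. access mango: MISS. Cache: [grape(c=1) mango(c=1) apple(c=2) peach(c=3)]
  8. access apple: HIT, count now 3. Cache: [grape(c=1) mango(c=1) peach(c=3) apple(c=3)]
  9. access apple: HIT, count now 4. Cache: [grape(c=1) mango(c=1) peach(c=3) apple(c=4)]
  10. access grape: HIT, count now 2. Cache: [mango(c=1) grape(c=2) peach(c=3) apple(c=4)]
  11. access apple: HIT, count now 5. Cache: [mango(c=1) grape(c=2) peach(c=3) apple(c=5)]
  12. access grape: HIT, count now 3. Cache: [mango(c=1) peach(c=3) grape(c=3) apple(c=5)]
  13. access peach: HIT, count now 4. Cache: [mango(c=1) grape(c=3) peach(c=4) apple(c=5)]
  14. access apple: HIT, count now 6. Cache: [mango(c=1) grape(c=3) peach(c=4) apple(c=6)]
  15. access mango: HIT, count now 2. Cache: [mango(c=2) grape(c=3) peach(c=4) apple(c=6)]
  16. access grape: HIT, count now 4. Cache: [mango(c=2) peach(c=4) grape(c=4) apple(c=6)]
  17. access mango: HIT, count now 3. Cache: [mango(c=3) peach(c=4) grape(c=4) apple(c=6)]
  18. access apple: HIT, count now 7. Cache: [mango(c=3) peach(c=4) grape(c=4) apple(c=7)]
  19. access apple: HIT, count now 8. Cache: [mango(c=3) peach(c=4) grape(c=4) apple(c=8)]
  20. access grape: HIT, count now 5. Cache: [mango(c=3) peach(c=4) grape(c=5) apple(c=8)]
  21. access grape: HIT, count now 6. Cache: [mango(c=3) peach(c=4) grape(c=6) apple(c=8)]
  22. access apple: HIT, count now 9. Cache: [mango(c=3) peach(c=4) grape(c=6) apple(c=9)]
  23. access mango: HIT, count now 4. Cache: [peach(c=4) mango(c=4) grape(c=6) apple(c=9)]
  24. access mango: HIT, count now 5. Cache: [peach(c=4) mango(c=5) grape(c=6) apple(c=9)]
  25. access grape: HIT, count now 7. Cache: [peach(c=4) mango(c=5) grape(c=7) apple(c=9)]
  26. access grape: HIT, count now 8. Cache: [peach(c=4) mango(c=5) grape(c=8) apple(c=9)]
  27. access grape: HIT, count now 9. Cache: [peach(c=4) mango(c=5) apple(c=9) grape(c=9)]
  28. access apple: HIT, count now 10. Cache: [peach(c=4) mango(c=5) grape(c=9) apple(c=10)]
  29. access apple: HIT, count now 11. Cache: [peach(c=4) mango(c=5) grape(c=9) apple(c=11)]
  30. access peach: HIT, count now 5. Cache: [mango(c=5) peach(c=5) grape(c=9) apple(c=11)]
  31. access ram: MISS, evict mango(c=5). Cache: [ram(c=1) peach(c=5) grape(c=9) apple(c=11)]
Total: 26 hits, 5 misses, 1 evictions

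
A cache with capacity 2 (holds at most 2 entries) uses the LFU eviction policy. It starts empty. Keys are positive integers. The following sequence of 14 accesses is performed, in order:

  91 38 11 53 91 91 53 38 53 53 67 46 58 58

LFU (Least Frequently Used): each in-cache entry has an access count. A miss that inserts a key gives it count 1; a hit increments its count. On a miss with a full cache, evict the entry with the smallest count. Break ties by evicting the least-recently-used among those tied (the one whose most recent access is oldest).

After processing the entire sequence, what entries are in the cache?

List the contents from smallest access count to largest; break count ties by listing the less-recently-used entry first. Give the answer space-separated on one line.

Answer: 58 53

Derivation:
LFU simulation (capacity=2):
  1. access 91: MISS. Cache: [91(c=1)]
  2. access 38: MISS. Cache: [91(c=1) 38(c=1)]
  3. access 11: MISS, evict 91(c=1). Cache: [38(c=1) 11(c=1)]
  4. access 53: MISS, evict 38(c=1). Cache: [11(c=1) 53(c=1)]
  5. access 91: MISS, evict 11(c=1). Cache: [53(c=1) 91(c=1)]
  6. access 91: HIT, count now 2. Cache: [53(c=1) 91(c=2)]
  7. access 53: HIT, count now 2. Cache: [91(c=2) 53(c=2)]
  8. access 38: MISS, evict 91(c=2). Cache: [38(c=1) 53(c=2)]
  9. access 53: HIT, count now 3. Cache: [38(c=1) 53(c=3)]
  10. access 53: HIT, count now 4. Cache: [38(c=1) 53(c=4)]
  11. access 67: MISS, evict 38(c=1). Cache: [67(c=1) 53(c=4)]
  12. access 46: MISS, evict 67(c=1). Cache: [46(c=1) 53(c=4)]
  13. access 58: MISS, evict 46(c=1). Cache: [58(c=1) 53(c=4)]
  14. access 58: HIT, count now 2. Cache: [58(c=2) 53(c=4)]
Total: 5 hits, 9 misses, 7 evictions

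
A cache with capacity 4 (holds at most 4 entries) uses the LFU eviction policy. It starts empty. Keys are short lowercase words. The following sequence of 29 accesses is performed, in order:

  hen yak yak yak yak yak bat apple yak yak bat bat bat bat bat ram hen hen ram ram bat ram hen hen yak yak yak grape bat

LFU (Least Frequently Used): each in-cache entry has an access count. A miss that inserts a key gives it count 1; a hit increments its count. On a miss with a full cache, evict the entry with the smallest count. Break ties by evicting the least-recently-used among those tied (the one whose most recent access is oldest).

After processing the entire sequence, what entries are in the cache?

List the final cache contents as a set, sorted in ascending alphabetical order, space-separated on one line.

Answer: bat grape hen yak

Derivation:
LFU simulation (capacity=4):
  1. access hen: MISS. Cache: [hen(c=1)]
  2. access yak: MISS. Cache: [hen(c=1) yak(c=1)]
  3. access yak: HIT, count now 2. Cache: [hen(c=1) yak(c=2)]
  4. access yak: HIT, count now 3. Cache: [hen(c=1) yak(c=3)]
  5. access yak: HIT, count now 4. Cache: [hen(c=1) yak(c=4)]
  6. access yak: HIT, count now 5. Cache: [hen(c=1) yak(c=5)]
  7. access bat: MISS. Cache: [hen(c=1) bat(c=1) yak(c=5)]
  8. access apple: MISS. Cache: [hen(c=1) bat(c=1) apple(c=1) yak(c=5)]
  9. access yak: HIT, count now 6. Cache: [hen(c=1) bat(c=1) apple(c=1) yak(c=6)]
  10. access yak: HIT, count now 7. Cache: [hen(c=1) bat(c=1) apple(c=1) yak(c=7)]
  11. access bat: HIT, count now 2. Cache: [hen(c=1) apple(c=1) bat(c=2) yak(c=7)]
  12. access bat: HIT, count now 3. Cache: [hen(c=1) apple(c=1) bat(c=3) yak(c=7)]
  13. access bat: HIT, count now 4. Cache: [hen(c=1) apple(c=1) bat(c=4) yak(c=7)]
  14. access bat: HIT, count now 5. Cache: [hen(c=1) apple(c=1) bat(c=5) yak(c=7)]
  15. access bat: HIT, count now 6. Cache: [hen(c=1) apple(c=1) bat(c=6) yak(c=7)]
  16. access ram: MISS, evict hen(c=1). Cache: [apple(c=1) ram(c=1) bat(c=6) yak(c=7)]
  17. access hen: MISS, evict apple(c=1). Cache: [ram(c=1) hen(c=1) bat(c=6) yak(c=7)]
  18. access hen: HIT, count now 2. Cache: [ram(c=1) hen(c=2) bat(c=6) yak(c=7)]
  19. access ram: HIT, count now 2. Cache: [hen(c=2) ram(c=2) bat(c=6) yak(c=7)]
  20. access ram: HIT, count now 3. Cache: [hen(c=2) ram(c=3) bat(c=6) yak(c=7)]
  21. access bat: HIT, count now 7. Cache: [hen(c=2) ram(c=3) yak(c=7) bat(c=7)]
  22. access ram: HIT, count now 4. Cache: [hen(c=2) ram(c=4) yak(c=7) bat(c=7)]
  23. access hen: HIT, count now 3. Cache: [hen(c=3) ram(c=4) yak(c=7) bat(c=7)]
  24. access hen: HIT, count now 4. Cache: [ram(c=4) hen(c=4) yak(c=7) bat(c=7)]
  25. access yak: HIT, count now 8. Cache: [ram(c=4) hen(c=4) bat(c=7) yak(c=8)]
  26. access yak: HIT, count now 9. Cache: [ram(c=4) hen(c=4) bat(c=7) yak(c=9)]
  27. access yak: HIT, count now 10. Cache: [ram(c=4) hen(c=4) bat(c=7) yak(c=10)]
  28. access grape: MISS, evict ram(c=4). Cache: [grape(c=1) hen(c=4) bat(c=7) yak(c=10)]
  29. access bat: HIT, count now 8. Cache: [grape(c=1) hen(c=4) bat(c=8) yak(c=10)]
Total: 22 hits, 7 misses, 3 evictions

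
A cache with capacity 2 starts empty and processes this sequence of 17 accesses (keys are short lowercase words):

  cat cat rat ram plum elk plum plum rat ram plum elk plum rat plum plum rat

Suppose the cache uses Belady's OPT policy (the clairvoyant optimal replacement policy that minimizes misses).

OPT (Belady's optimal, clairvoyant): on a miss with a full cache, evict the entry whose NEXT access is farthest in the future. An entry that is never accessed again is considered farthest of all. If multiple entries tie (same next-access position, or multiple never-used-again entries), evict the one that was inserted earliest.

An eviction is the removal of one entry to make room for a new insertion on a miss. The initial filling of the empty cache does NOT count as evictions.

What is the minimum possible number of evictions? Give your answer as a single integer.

OPT (Belady) simulation (capacity=2):
  1. access cat: MISS. Cache: [cat]
  2. access cat: HIT. Next use of cat: never. Cache: [cat]
  3. access rat: MISS. Cache: [cat rat]
  4. access ram: MISS, evict cat (next use: never). Cache: [rat ram]
  5. access plum: MISS, evict ram (next use: step 10). Cache: [rat plum]
  6. access elk: MISS, evict rat (next use: step 9). Cache: [plum elk]
  7. access plum: HIT. Next use of plum: step 8. Cache: [plum elk]
  8. access plum: HIT. Next use of plum: step 11. Cache: [plum elk]
  9. access rat: MISS, evict elk (next use: step 12). Cache: [plum rat]
  10. access ram: MISS, evict rat (next use: step 14). Cache: [plum ram]
  11. access plum: HIT. Next use of plum: step 13. Cache: [plum ram]
  12. access elk: MISS, evict ram (next use: never). Cache: [plum elk]
  13. access plum: HIT. Next use of plum: step 15. Cache: [plum elk]
  14. access rat: MISS, evict elk (next use: never). Cache: [plum rat]
  15. access plum: HIT. Next use of plum: step 16. Cache: [plum rat]
  16. access plum: HIT. Next use of plum: never. Cache: [plum rat]
  17. access rat: HIT. Next use of rat: never. Cache: [plum rat]
Total: 8 hits, 9 misses, 7 evictions

Answer: 7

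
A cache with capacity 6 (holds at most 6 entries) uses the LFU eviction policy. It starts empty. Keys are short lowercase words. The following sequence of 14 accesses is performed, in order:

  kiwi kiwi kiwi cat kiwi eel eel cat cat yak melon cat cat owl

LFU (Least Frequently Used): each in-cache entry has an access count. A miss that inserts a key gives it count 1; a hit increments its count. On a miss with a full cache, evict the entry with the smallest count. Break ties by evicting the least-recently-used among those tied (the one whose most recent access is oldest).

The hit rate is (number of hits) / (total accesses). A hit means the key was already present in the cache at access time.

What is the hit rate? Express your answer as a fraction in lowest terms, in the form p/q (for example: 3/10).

LFU simulation (capacity=6):
  1. access kiwi: MISS. Cache: [kiwi(c=1)]
  2. access kiwi: HIT, count now 2. Cache: [kiwi(c=2)]
  3. access kiwi: HIT, count now 3. Cache: [kiwi(c=3)]
  4. access cat: MISS. Cache: [cat(c=1) kiwi(c=3)]
  5. access kiwi: HIT, count now 4. Cache: [cat(c=1) kiwi(c=4)]
  6. access eel: MISS. Cache: [cat(c=1) eel(c=1) kiwi(c=4)]
  7. access eel: HIT, count now 2. Cache: [cat(c=1) eel(c=2) kiwi(c=4)]
  8. access cat: HIT, count now 2. Cache: [eel(c=2) cat(c=2) kiwi(c=4)]
  9. access cat: HIT, count now 3. Cache: [eel(c=2) cat(c=3) kiwi(c=4)]
  10. access yak: MISS. Cache: [yak(c=1) eel(c=2) cat(c=3) kiwi(c=4)]
  11. access melon: MISS. Cache: [yak(c=1) melon(c=1) eel(c=2) cat(c=3) kiwi(c=4)]
  12. access cat: HIT, count now 4. Cache: [yak(c=1) melon(c=1) eel(c=2) kiwi(c=4) cat(c=4)]
  13. access cat: HIT, count now 5. Cache: [yak(c=1) melon(c=1) eel(c=2) kiwi(c=4) cat(c=5)]
  14. access owl: MISS. Cache: [yak(c=1) melon(c=1) owl(c=1) eel(c=2) kiwi(c=4) cat(c=5)]
Total: 8 hits, 6 misses, 0 evictions

Hit rate = 8/14 = 4/7

Answer: 4/7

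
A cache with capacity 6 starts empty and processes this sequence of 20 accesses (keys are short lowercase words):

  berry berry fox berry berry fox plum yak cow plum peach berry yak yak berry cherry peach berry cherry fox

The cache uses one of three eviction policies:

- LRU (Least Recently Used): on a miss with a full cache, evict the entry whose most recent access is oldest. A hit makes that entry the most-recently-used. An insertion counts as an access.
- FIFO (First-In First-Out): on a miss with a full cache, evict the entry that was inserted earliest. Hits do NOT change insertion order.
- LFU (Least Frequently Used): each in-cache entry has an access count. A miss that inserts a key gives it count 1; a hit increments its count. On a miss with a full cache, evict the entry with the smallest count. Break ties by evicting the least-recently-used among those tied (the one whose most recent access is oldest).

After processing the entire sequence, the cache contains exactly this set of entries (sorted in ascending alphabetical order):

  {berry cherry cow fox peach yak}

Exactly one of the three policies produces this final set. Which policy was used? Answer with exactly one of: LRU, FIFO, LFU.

Answer: FIFO

Derivation:
Simulating under each policy and comparing final sets:
  LRU: final set = {berry cherry fox peach plum yak} -> differs
  FIFO: final set = {berry cherry cow fox peach yak} -> MATCHES target
  LFU: final set = {berry cherry fox peach plum yak} -> differs
Only FIFO produces the target set.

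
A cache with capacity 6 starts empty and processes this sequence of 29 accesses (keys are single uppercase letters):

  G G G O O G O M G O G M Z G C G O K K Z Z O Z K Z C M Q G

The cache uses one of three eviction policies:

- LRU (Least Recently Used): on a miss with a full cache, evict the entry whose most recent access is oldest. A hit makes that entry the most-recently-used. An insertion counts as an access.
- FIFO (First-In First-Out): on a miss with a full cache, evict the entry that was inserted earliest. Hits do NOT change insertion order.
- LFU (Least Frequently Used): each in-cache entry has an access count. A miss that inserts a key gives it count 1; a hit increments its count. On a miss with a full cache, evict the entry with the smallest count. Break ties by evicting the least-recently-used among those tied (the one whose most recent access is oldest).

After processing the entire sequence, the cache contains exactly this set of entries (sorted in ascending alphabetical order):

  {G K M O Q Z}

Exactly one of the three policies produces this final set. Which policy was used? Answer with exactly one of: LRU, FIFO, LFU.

Answer: LFU

Derivation:
Simulating under each policy and comparing final sets:
  LRU: final set = {C G K M Q Z} -> differs
  FIFO: final set = {C G K M Q Z} -> differs
  LFU: final set = {G K M O Q Z} -> MATCHES target
Only LFU produces the target set.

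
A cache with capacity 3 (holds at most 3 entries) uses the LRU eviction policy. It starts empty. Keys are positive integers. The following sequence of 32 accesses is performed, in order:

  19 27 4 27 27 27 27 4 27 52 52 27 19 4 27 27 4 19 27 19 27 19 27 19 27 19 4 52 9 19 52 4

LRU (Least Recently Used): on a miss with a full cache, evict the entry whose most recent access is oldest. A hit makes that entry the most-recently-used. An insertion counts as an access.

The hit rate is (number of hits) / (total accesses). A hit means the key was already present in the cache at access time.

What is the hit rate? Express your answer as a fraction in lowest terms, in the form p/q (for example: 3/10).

LRU simulation (capacity=3):
  1. access 19: MISS. Cache (LRU->MRU): [19]
  2. access 27: MISS. Cache (LRU->MRU): [19 27]
  3. access 4: MISS. Cache (LRU->MRU): [19 27 4]
  4. access 27: HIT. Cache (LRU->MRU): [19 4 27]
  5. access 27: HIT. Cache (LRU->MRU): [19 4 27]
  6. access 27: HIT. Cache (LRU->MRU): [19 4 27]
  7. access 27: HIT. Cache (LRU->MRU): [19 4 27]
  8. access 4: HIT. Cache (LRU->MRU): [19 27 4]
  9. access 27: HIT. Cache (LRU->MRU): [19 4 27]
  10. access 52: MISS, evict 19. Cache (LRU->MRU): [4 27 52]
  11. access 52: HIT. Cache (LRU->MRU): [4 27 52]
  12. access 27: HIT. Cache (LRU->MRU): [4 52 27]
  13. access 19: MISS, evict 4. Cache (LRU->MRU): [52 27 19]
  14. access 4: MISS, evict 52. Cache (LRU->MRU): [27 19 4]
  15. access 27: HIT. Cache (LRU->MRU): [19 4 27]
  16. access 27: HIT. Cache (LRU->MRU): [19 4 27]
  17. access 4: HIT. Cache (LRU->MRU): [19 27 4]
  18. access 19: HIT. Cache (LRU->MRU): [27 4 19]
  19. access 27: HIT. Cache (LRU->MRU): [4 19 27]
  20. access 19: HIT. Cache (LRU->MRU): [4 27 19]
  21. access 27: HIT. Cache (LRU->MRU): [4 19 27]
  22. access 19: HIT. Cache (LRU->MRU): [4 27 19]
  23. access 27: HIT. Cache (LRU->MRU): [4 19 27]
  24. access 19: HIT. Cache (LRU->MRU): [4 27 19]
  25. access 27: HIT. Cache (LRU->MRU): [4 19 27]
  26. access 19: HIT. Cache (LRU->MRU): [4 27 19]
  27. access 4: HIT. Cache (LRU->MRU): [27 19 4]
  28. access 52: MISS, evict 27. Cache (LRU->MRU): [19 4 52]
  29. access 9: MISS, evict 19. Cache (LRU->MRU): [4 52 9]
  30. access 19: MISS, evict 4. Cache (LRU->MRU): [52 9 19]
  31. access 52: HIT. Cache (LRU->MRU): [9 19 52]
  32. access 4: MISS, evict 9. Cache (LRU->MRU): [19 52 4]
Total: 22 hits, 10 misses, 7 evictions

Hit rate = 22/32 = 11/16

Answer: 11/16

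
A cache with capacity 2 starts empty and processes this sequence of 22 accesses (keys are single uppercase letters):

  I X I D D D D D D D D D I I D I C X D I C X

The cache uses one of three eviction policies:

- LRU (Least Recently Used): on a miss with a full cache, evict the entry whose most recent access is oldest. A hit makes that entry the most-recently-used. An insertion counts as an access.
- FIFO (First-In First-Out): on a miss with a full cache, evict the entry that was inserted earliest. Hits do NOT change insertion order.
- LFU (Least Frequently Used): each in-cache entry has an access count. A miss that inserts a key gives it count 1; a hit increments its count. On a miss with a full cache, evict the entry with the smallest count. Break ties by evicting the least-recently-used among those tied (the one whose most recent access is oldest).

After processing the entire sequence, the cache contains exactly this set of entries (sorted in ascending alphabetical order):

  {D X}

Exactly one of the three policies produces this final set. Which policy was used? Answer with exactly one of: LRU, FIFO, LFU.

Simulating under each policy and comparing final sets:
  LRU: final set = {C X} -> differs
  FIFO: final set = {C X} -> differs
  LFU: final set = {D X} -> MATCHES target
Only LFU produces the target set.

Answer: LFU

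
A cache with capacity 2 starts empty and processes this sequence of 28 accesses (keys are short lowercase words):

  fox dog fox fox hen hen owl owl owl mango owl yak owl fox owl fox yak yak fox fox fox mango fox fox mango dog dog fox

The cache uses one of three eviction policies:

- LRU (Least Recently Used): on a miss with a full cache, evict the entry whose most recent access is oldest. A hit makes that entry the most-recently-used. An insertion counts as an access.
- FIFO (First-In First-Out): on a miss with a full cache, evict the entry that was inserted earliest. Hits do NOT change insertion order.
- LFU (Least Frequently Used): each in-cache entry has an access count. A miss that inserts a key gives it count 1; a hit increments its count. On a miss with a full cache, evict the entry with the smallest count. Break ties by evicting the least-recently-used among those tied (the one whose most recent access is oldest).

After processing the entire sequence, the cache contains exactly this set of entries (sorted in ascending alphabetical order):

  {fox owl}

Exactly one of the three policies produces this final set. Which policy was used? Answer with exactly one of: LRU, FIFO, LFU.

Simulating under each policy and comparing final sets:
  LRU: final set = {dog fox} -> differs
  FIFO: final set = {dog fox} -> differs
  LFU: final set = {fox owl} -> MATCHES target
Only LFU produces the target set.

Answer: LFU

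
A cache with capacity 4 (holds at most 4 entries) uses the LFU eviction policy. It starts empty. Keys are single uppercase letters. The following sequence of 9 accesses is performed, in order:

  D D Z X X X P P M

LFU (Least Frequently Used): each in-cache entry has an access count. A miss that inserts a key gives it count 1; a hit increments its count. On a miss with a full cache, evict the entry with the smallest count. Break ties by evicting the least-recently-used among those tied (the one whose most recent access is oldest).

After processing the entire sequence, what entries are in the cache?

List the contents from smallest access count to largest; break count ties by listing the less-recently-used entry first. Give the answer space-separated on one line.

Answer: M D P X

Derivation:
LFU simulation (capacity=4):
  1. access D: MISS. Cache: [D(c=1)]
  2. access D: HIT, count now 2. Cache: [D(c=2)]
  3. access Z: MISS. Cache: [Z(c=1) D(c=2)]
  4. access X: MISS. Cache: [Z(c=1) X(c=1) D(c=2)]
  5. access X: HIT, count now 2. Cache: [Z(c=1) D(c=2) X(c=2)]
  6. access X: HIT, count now 3. Cache: [Z(c=1) D(c=2) X(c=3)]
  7. access P: MISS. Cache: [Z(c=1) P(c=1) D(c=2) X(c=3)]
  8. access P: HIT, count now 2. Cache: [Z(c=1) D(c=2) P(c=2) X(c=3)]
  9. access M: MISS, evict Z(c=1). Cache: [M(c=1) D(c=2) P(c=2) X(c=3)]
Total: 4 hits, 5 misses, 1 evictions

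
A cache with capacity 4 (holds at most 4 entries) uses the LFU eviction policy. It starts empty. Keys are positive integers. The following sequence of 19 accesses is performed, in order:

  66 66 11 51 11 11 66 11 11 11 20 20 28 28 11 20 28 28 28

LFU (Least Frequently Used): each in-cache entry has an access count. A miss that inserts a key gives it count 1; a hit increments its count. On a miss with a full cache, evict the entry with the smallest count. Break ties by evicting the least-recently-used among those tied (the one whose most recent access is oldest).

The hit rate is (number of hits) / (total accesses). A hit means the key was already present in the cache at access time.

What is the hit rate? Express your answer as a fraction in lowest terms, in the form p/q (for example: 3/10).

LFU simulation (capacity=4):
  1. access 66: MISS. Cache: [66(c=1)]
  2. access 66: HIT, count now 2. Cache: [66(c=2)]
  3. access 11: MISS. Cache: [11(c=1) 66(c=2)]
  4. access 51: MISS. Cache: [11(c=1) 51(c=1) 66(c=2)]
  5. access 11: HIT, count now 2. Cache: [51(c=1) 66(c=2) 11(c=2)]
  6. access 11: HIT, count now 3. Cache: [51(c=1) 66(c=2) 11(c=3)]
  7. access 66: HIT, count now 3. Cache: [51(c=1) 11(c=3) 66(c=3)]
  8. access 11: HIT, count now 4. Cache: [51(c=1) 66(c=3) 11(c=4)]
  9. access 11: HIT, count now 5. Cache: [51(c=1) 66(c=3) 11(c=5)]
  10. access 11: HIT, count now 6. Cache: [51(c=1) 66(c=3) 11(c=6)]
  11. access 20: MISS. Cache: [51(c=1) 20(c=1) 66(c=3) 11(c=6)]
  12. access 20: HIT, count now 2. Cache: [51(c=1) 20(c=2) 66(c=3) 11(c=6)]
  13. access 28: MISS, evict 51(c=1). Cache: [28(c=1) 20(c=2) 66(c=3) 11(c=6)]
  14. access 28: HIT, count now 2. Cache: [20(c=2) 28(c=2) 66(c=3) 11(c=6)]
  15. access 11: HIT, count now 7. Cache: [20(c=2) 28(c=2) 66(c=3) 11(c=7)]
  16. access 20: HIT, count now 3. Cache: [28(c=2) 66(c=3) 20(c=3) 11(c=7)]
  17. access 28: HIT, count now 3. Cache: [66(c=3) 20(c=3) 28(c=3) 11(c=7)]
  18. access 28: HIT, count now 4. Cache: [66(c=3) 20(c=3) 28(c=4) 11(c=7)]
  19. access 28: HIT, count now 5. Cache: [66(c=3) 20(c=3) 28(c=5) 11(c=7)]
Total: 14 hits, 5 misses, 1 evictions

Hit rate = 14/19

Answer: 14/19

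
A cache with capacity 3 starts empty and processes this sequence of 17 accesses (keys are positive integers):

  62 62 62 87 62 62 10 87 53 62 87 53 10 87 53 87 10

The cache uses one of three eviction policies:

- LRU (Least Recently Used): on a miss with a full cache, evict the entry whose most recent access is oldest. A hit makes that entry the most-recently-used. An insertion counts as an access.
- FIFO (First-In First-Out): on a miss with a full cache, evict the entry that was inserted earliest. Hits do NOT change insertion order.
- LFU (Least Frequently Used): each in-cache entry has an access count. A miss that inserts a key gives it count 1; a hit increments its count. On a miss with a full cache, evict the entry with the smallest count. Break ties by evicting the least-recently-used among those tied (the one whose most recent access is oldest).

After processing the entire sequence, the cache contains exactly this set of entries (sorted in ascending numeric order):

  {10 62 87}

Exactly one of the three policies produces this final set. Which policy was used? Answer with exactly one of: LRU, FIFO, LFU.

Answer: LFU

Derivation:
Simulating under each policy and comparing final sets:
  LRU: final set = {10 53 87} -> differs
  FIFO: final set = {10 53 87} -> differs
  LFU: final set = {10 62 87} -> MATCHES target
Only LFU produces the target set.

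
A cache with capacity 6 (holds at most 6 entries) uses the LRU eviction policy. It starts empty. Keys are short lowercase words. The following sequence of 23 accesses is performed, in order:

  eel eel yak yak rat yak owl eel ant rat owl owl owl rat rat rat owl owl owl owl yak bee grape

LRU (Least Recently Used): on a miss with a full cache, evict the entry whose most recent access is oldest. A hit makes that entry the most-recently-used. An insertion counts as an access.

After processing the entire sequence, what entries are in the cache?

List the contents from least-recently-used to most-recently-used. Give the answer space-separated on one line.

LRU simulation (capacity=6):
  1. access eel: MISS. Cache (LRU->MRU): [eel]
  2. access eel: HIT. Cache (LRU->MRU): [eel]
  3. access yak: MISS. Cache (LRU->MRU): [eel yak]
  4. access yak: HIT. Cache (LRU->MRU): [eel yak]
  5. access rat: MISS. Cache (LRU->MRU): [eel yak rat]
  6. access yak: HIT. Cache (LRU->MRU): [eel rat yak]
  7. access owl: MISS. Cache (LRU->MRU): [eel rat yak owl]
  8. access eel: HIT. Cache (LRU->MRU): [rat yak owl eel]
  9. access ant: MISS. Cache (LRU->MRU): [rat yak owl eel ant]
  10. access rat: HIT. Cache (LRU->MRU): [yak owl eel ant rat]
  11. access owl: HIT. Cache (LRU->MRU): [yak eel ant rat owl]
  12. access owl: HIT. Cache (LRU->MRU): [yak eel ant rat owl]
  13. access owl: HIT. Cache (LRU->MRU): [yak eel ant rat owl]
  14. access rat: HIT. Cache (LRU->MRU): [yak eel ant owl rat]
  15. access rat: HIT. Cache (LRU->MRU): [yak eel ant owl rat]
  16. access rat: HIT. Cache (LRU->MRU): [yak eel ant owl rat]
  17. access owl: HIT. Cache (LRU->MRU): [yak eel ant rat owl]
  18. access owl: HIT. Cache (LRU->MRU): [yak eel ant rat owl]
  19. access owl: HIT. Cache (LRU->MRU): [yak eel ant rat owl]
  20. access owl: HIT. Cache (LRU->MRU): [yak eel ant rat owl]
  21. access yak: HIT. Cache (LRU->MRU): [eel ant rat owl yak]
  22. access bee: MISS. Cache (LRU->MRU): [eel ant rat owl yak bee]
  23. access grape: MISS, evict eel. Cache (LRU->MRU): [ant rat owl yak bee grape]
Total: 16 hits, 7 misses, 1 evictions

Answer: ant rat owl yak bee grape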